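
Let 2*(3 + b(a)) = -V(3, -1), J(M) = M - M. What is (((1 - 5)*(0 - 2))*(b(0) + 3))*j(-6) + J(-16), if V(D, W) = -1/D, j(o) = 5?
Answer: 20/3 ≈ 6.6667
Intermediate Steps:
J(M) = 0
b(a) = -17/6 (b(a) = -3 + (-(-1)/3)/2 = -3 + (-1*(-⅓))/2 = -3 + (½)*(⅓) = -3 + ⅙ = -17/6)
(((1 - 5)*(0 - 2))*(b(0) + 3))*j(-6) + J(-16) = (((1 - 5)*(0 - 2))*(-17/6 + 3))*5 + 0 = (-4*(-2)*(⅙))*5 + 0 = (8*(⅙))*5 + 0 = (4/3)*5 + 0 = 20/3 + 0 = 20/3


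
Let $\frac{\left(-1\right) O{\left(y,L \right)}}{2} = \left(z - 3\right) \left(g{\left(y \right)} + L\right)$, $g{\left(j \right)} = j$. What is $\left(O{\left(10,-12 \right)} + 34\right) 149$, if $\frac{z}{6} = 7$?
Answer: $28310$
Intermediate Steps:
$z = 42$ ($z = 6 \cdot 7 = 42$)
$O{\left(y,L \right)} = - 78 L - 78 y$ ($O{\left(y,L \right)} = - 2 \left(42 - 3\right) \left(y + L\right) = - 2 \cdot 39 \left(L + y\right) = - 2 \left(39 L + 39 y\right) = - 78 L - 78 y$)
$\left(O{\left(10,-12 \right)} + 34\right) 149 = \left(\left(\left(-78\right) \left(-12\right) - 780\right) + 34\right) 149 = \left(\left(936 - 780\right) + 34\right) 149 = \left(156 + 34\right) 149 = 190 \cdot 149 = 28310$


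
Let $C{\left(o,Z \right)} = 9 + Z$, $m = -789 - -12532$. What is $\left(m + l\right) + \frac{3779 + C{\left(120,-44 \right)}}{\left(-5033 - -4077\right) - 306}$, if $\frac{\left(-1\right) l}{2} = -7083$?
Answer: $\frac{16346707}{631} \approx 25906.0$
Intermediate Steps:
$m = 11743$ ($m = -789 + 12532 = 11743$)
$l = 14166$ ($l = \left(-2\right) \left(-7083\right) = 14166$)
$\left(m + l\right) + \frac{3779 + C{\left(120,-44 \right)}}{\left(-5033 - -4077\right) - 306} = \left(11743 + 14166\right) + \frac{3779 + \left(9 - 44\right)}{\left(-5033 - -4077\right) - 306} = 25909 + \frac{3779 - 35}{\left(-5033 + 4077\right) - 306} = 25909 + \frac{3744}{-956 - 306} = 25909 + \frac{3744}{-1262} = 25909 + 3744 \left(- \frac{1}{1262}\right) = 25909 - \frac{1872}{631} = \frac{16346707}{631}$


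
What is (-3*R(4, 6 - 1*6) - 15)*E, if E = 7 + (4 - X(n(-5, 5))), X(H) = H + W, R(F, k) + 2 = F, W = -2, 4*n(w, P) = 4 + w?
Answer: -1113/4 ≈ -278.25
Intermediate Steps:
n(w, P) = 1 + w/4 (n(w, P) = (4 + w)/4 = 1 + w/4)
R(F, k) = -2 + F
X(H) = -2 + H (X(H) = H - 2 = -2 + H)
E = 53/4 (E = 7 + (4 - (-2 + (1 + (1/4)*(-5)))) = 7 + (4 - (-2 + (1 - 5/4))) = 7 + (4 - (-2 - 1/4)) = 7 + (4 - 1*(-9/4)) = 7 + (4 + 9/4) = 7 + 25/4 = 53/4 ≈ 13.250)
(-3*R(4, 6 - 1*6) - 15)*E = (-3*(-2 + 4) - 15)*(53/4) = (-3*2 - 15)*(53/4) = (-6 - 15)*(53/4) = -21*53/4 = -1113/4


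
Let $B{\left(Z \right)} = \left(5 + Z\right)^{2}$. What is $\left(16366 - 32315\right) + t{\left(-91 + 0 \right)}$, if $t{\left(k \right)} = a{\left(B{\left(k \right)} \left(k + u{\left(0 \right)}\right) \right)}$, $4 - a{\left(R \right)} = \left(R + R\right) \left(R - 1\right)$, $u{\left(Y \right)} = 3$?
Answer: $-847207555849$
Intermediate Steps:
$a{\left(R \right)} = 4 - 2 R \left(-1 + R\right)$ ($a{\left(R \right)} = 4 - \left(R + R\right) \left(R - 1\right) = 4 - 2 R \left(-1 + R\right)$)
$t{\left(k \right)} = 4 - 2 \left(3 + k\right)^{2} \left(5 + k\right)^{4} + 2 \left(5 + k\right)^{2} \left(3 + k\right)$ ($t{\left(k \right)} = 4 - 2 \left(\left(5 + k\right)^{2} \left(k + 3\right)\right)^{2} + 2 \left(5 + k\right)^{2} \left(k + 3\right) = 4 - 2 \left(\left(5 + k\right)^{2} \left(3 + k\right)\right)^{2} + 2 \left(5 + k\right)^{2} \left(3 + k\right) = 4 - 2 \left(3 + k\right)^{2} \left(5 + k\right)^{4} + 2 \left(5 + k\right)^{2} \left(3 + k\right)$)
$\left(16366 - 32315\right) + t{\left(-91 + 0 \right)} = \left(16366 - 32315\right) + \left(4 - 2 \left(3 + \left(-91 + 0\right)\right)^{2} \left(5 + \left(-91 + 0\right)\right)^{4} + 2 \left(5 + \left(-91 + 0\right)\right)^{2} \left(3 + \left(-91 + 0\right)\right)\right) = -15949 + \left(4 - 2 \left(3 - 91\right)^{2} \left(5 - 91\right)^{4} + 2 \left(5 - 91\right)^{2} \left(3 - 91\right)\right) = -15949 + \left(4 - 2 \left(-88\right)^{2} \left(-86\right)^{4} + 2 \left(-86\right)^{2} \left(-88\right)\right) = -15949 + \left(4 - 15488 \cdot 54700816 + 2 \cdot 7396 \left(-88\right)\right) = -15949 - 847207539900 = -847207555849$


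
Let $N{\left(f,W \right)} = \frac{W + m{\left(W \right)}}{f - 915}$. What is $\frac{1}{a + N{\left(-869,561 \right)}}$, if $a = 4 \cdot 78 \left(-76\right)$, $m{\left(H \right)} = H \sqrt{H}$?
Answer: $- \frac{3144505829}{74563503687870} + \frac{41701 \sqrt{561}}{74563503687870} \approx -4.2159 \cdot 10^{-5}$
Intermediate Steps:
$m{\left(H \right)} = H^{\frac{3}{2}}$
$N{\left(f,W \right)} = \frac{W + W^{\frac{3}{2}}}{-915 + f}$ ($N{\left(f,W \right)} = \frac{W + W^{\frac{3}{2}}}{f - 915} = \frac{W + W^{\frac{3}{2}}}{-915 + f}$)
$a = -23712$ ($a = 312 \left(-76\right) = -23712$)
$\frac{1}{a + N{\left(-869,561 \right)}} = \frac{1}{-23712 + \frac{561 + 561^{\frac{3}{2}}}{-915 - 869}} = \frac{1}{-23712 + \frac{561 + 561 \sqrt{561}}{-1784}} = \frac{1}{-23712 - \frac{561 + 561 \sqrt{561}}{1784}} = \frac{1}{-23712 - \left(\frac{561}{1784} + \frac{561 \sqrt{561}}{1784}\right)} = \frac{1}{- \frac{42302769}{1784} - \frac{561 \sqrt{561}}{1784}}$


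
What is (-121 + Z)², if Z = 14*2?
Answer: 8649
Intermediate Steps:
Z = 28
(-121 + Z)² = (-121 + 28)² = (-93)² = 8649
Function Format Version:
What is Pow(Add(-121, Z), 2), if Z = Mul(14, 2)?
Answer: 8649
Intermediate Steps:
Z = 28
Pow(Add(-121, Z), 2) = Pow(Add(-121, 28), 2) = Pow(-93, 2) = 8649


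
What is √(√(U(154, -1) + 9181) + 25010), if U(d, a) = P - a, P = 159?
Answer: √(25010 + √9341) ≈ 158.45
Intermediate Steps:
U(d, a) = 159 - a
√(√(U(154, -1) + 9181) + 25010) = √(√((159 - 1*(-1)) + 9181) + 25010) = √(√((159 + 1) + 9181) + 25010) = √(√(160 + 9181) + 25010) = √(√9341 + 25010) = √(25010 + √9341)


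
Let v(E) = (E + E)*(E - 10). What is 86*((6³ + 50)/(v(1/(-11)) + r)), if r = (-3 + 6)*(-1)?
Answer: -2767996/141 ≈ -19631.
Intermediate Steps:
v(E) = 2*E*(-10 + E) (v(E) = (2*E)*(-10 + E) = 2*E*(-10 + E))
r = -3 (r = 3*(-1) = -3)
86*((6³ + 50)/(v(1/(-11)) + r)) = 86*((6³ + 50)/(2*(-10 + 1/(-11))/(-11) - 3)) = 86*((216 + 50)/(2*(-1/11)*(-10 - 1/11) - 3)) = 86*(266/(2*(-1/11)*(-111/11) - 3)) = 86*(266/(222/121 - 3)) = 86*(266/(-141/121)) = 86*(266*(-121/141)) = 86*(-32186/141) = -2767996/141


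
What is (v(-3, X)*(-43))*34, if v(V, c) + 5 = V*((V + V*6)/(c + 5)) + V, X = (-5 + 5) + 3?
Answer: 731/4 ≈ 182.75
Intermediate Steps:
X = 3 (X = 0 + 3 = 3)
v(V, c) = -5 + V + 7*V²/(5 + c) (v(V, c) = -5 + (V*((V + V*6)/(c + 5)) + V) = -5 + (V*((V + 6*V)/(5 + c)) + V) = -5 + (V*((7*V)/(5 + c)) + V) = -5 + (V*(7*V/(5 + c)) + V) = -5 + (7*V²/(5 + c) + V) = -5 + (V + 7*V²/(5 + c)) = -5 + V + 7*V²/(5 + c))
(v(-3, X)*(-43))*34 = (((-25 - 5*3 + 5*(-3) + 7*(-3)² - 3*3)/(5 + 3))*(-43))*34 = (((-25 - 15 - 15 + 7*9 - 9)/8)*(-43))*34 = (((-25 - 15 - 15 + 63 - 9)/8)*(-43))*34 = (((⅛)*(-1))*(-43))*34 = -⅛*(-43)*34 = (43/8)*34 = 731/4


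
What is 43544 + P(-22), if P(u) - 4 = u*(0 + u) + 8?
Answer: 44040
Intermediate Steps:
P(u) = 12 + u² (P(u) = 4 + (u*(0 + u) + 8) = 4 + (u*u + 8) = 4 + (u² + 8) = 4 + (8 + u²) = 12 + u²)
43544 + P(-22) = 43544 + (12 + (-22)²) = 43544 + (12 + 484) = 43544 + 496 = 44040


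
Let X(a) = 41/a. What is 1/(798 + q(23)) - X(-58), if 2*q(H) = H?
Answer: 66495/93902 ≈ 0.70813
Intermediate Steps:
q(H) = H/2
1/(798 + q(23)) - X(-58) = 1/(798 + (½)*23) - 41/(-58) = 1/(798 + 23/2) - 41*(-1)/58 = 1/(1619/2) - 1*(-41/58) = 2/1619 + 41/58 = 66495/93902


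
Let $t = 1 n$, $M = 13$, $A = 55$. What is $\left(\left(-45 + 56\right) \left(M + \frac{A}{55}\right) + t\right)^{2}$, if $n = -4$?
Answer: $22500$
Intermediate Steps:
$t = -4$ ($t = 1 \left(-4\right) = -4$)
$\left(\left(-45 + 56\right) \left(M + \frac{A}{55}\right) + t\right)^{2} = \left(\left(-45 + 56\right) \left(13 + \frac{55}{55}\right) - 4\right)^{2} = \left(11 \left(13 + 55 \cdot \frac{1}{55}\right) - 4\right)^{2} = \left(11 \left(13 + 1\right) - 4\right)^{2} = \left(11 \cdot 14 - 4\right)^{2} = \left(154 - 4\right)^{2} = 150^{2} = 22500$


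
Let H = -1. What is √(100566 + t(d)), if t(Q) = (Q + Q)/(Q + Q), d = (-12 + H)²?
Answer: √100567 ≈ 317.12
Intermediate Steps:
d = 169 (d = (-12 - 1)² = (-13)² = 169)
t(Q) = 1 (t(Q) = (2*Q)/((2*Q)) = (2*Q)*(1/(2*Q)) = 1)
√(100566 + t(d)) = √(100566 + 1) = √100567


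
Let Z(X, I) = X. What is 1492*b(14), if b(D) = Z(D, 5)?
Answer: 20888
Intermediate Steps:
b(D) = D
1492*b(14) = 1492*14 = 20888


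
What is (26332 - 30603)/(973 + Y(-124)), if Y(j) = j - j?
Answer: -4271/973 ≈ -4.3895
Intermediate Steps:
Y(j) = 0
(26332 - 30603)/(973 + Y(-124)) = (26332 - 30603)/(973 + 0) = -4271/973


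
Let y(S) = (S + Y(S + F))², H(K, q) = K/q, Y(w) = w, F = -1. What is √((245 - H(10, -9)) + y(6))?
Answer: 2*√826/3 ≈ 19.160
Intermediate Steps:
y(S) = (-1 + 2*S)² (y(S) = (S + (S - 1))² = (S + (-1 + S))² = (-1 + 2*S)²)
√((245 - H(10, -9)) + y(6)) = √((245 - 10/(-9)) + (-1 + 2*6)²) = √((245 - 10*(-1)/9) + (-1 + 12)²) = √((245 - 1*(-10/9)) + 11²) = √((245 + 10/9) + 121) = √(2215/9 + 121) = √(3304/9) = 2*√826/3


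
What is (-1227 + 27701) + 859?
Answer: 27333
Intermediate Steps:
(-1227 + 27701) + 859 = 26474 + 859 = 27333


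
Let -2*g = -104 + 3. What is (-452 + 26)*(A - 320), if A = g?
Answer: 114807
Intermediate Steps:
g = 101/2 (g = -(-104 + 3)/2 = -1/2*(-101) = 101/2 ≈ 50.500)
A = 101/2 ≈ 50.500
(-452 + 26)*(A - 320) = (-452 + 26)*(101/2 - 320) = -426*(-539/2) = 114807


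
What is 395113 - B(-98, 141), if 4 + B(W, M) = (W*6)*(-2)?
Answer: 393941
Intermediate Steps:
B(W, M) = -4 - 12*W (B(W, M) = -4 + (W*6)*(-2) = -4 + (6*W)*(-2) = -4 - 12*W)
395113 - B(-98, 141) = 395113 - (-4 - 12*(-98)) = 395113 - (-4 + 1176) = 395113 - 1*1172 = 395113 - 1172 = 393941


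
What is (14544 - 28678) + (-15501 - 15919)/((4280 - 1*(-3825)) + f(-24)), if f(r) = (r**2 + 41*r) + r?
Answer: -108481602/7673 ≈ -14138.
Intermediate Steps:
f(r) = r**2 + 42*r
(14544 - 28678) + (-15501 - 15919)/((4280 - 1*(-3825)) + f(-24)) = (14544 - 28678) + (-15501 - 15919)/((4280 - 1*(-3825)) - 24*(42 - 24)) = -14134 - 31420/((4280 + 3825) - 24*18) = -14134 - 31420/(8105 - 432) = -14134 - 31420/7673 = -108481602/7673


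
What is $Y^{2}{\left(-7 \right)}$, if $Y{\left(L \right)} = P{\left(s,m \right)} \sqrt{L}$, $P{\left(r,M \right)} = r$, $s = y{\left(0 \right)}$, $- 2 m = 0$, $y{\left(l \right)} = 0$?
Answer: $0$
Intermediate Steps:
$m = 0$ ($m = \left(- \frac{1}{2}\right) 0 = 0$)
$s = 0$
$Y{\left(L \right)} = 0$ ($Y{\left(L \right)} = 0 \sqrt{L} = 0$)
$Y^{2}{\left(-7 \right)} = 0^{2} = 0$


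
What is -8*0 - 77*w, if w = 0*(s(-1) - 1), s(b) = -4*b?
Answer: 0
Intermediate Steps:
w = 0 (w = 0*(-4*(-1) - 1) = 0*(4 - 1) = 0*3 = 0)
-8*0 - 77*w = -8*0 - 77*0 = 0 + 0 = 0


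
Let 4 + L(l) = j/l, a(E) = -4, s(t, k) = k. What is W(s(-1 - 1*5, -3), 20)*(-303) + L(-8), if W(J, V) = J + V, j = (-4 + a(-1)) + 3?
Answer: -41235/8 ≈ -5154.4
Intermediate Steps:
j = -5 (j = (-4 - 4) + 3 = -8 + 3 = -5)
L(l) = -4 - 5/l
W(s(-1 - 1*5, -3), 20)*(-303) + L(-8) = (-3 + 20)*(-303) + (-4 - 5/(-8)) = 17*(-303) + (-4 - 5*(-1/8)) = -5151 + (-4 + 5/8) = -5151 - 27/8 = -41235/8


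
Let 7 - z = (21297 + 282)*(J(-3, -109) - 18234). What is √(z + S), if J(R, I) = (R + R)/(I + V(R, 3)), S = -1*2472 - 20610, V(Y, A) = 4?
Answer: √481972792945/35 ≈ 19836.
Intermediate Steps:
S = -23082 (S = -2472 - 20610 = -23082)
J(R, I) = 2*R/(4 + I) (J(R, I) = (R + R)/(I + 4) = (2*R)/(4 + I) = 2*R/(4 + I))
z = 13771459097/35 (z = 7 - (21297 + 282)*(2*(-3)/(4 - 109) - 18234) = 7 - 21579*(2*(-3)/(-105) - 18234) = 7 - 21579*(2*(-3)*(-1/105) - 18234) = 7 - 21579*(2/35 - 18234) = 7 - 21579*(-638188)/35 = 7 - 1*(-13771458852/35) = 7 + 13771458852/35 = 13771459097/35 ≈ 3.9347e+8)
√(z + S) = √(13771459097/35 - 23082) = √(13770651227/35) = √481972792945/35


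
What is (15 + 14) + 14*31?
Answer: 463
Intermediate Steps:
(15 + 14) + 14*31 = 29 + 434 = 463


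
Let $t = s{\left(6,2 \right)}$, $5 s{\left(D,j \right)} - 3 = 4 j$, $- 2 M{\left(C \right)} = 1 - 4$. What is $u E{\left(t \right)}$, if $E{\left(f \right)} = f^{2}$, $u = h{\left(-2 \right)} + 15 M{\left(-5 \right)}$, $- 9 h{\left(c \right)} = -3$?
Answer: $\frac{16577}{150} \approx 110.51$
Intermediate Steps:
$h{\left(c \right)} = \frac{1}{3}$ ($h{\left(c \right)} = \left(- \frac{1}{9}\right) \left(-3\right) = \frac{1}{3}$)
$M{\left(C \right)} = \frac{3}{2}$ ($M{\left(C \right)} = - \frac{1 - 4}{2} = \left(- \frac{1}{2}\right) \left(-3\right) = \frac{3}{2}$)
$s{\left(D,j \right)} = \frac{3}{5} + \frac{4 j}{5}$
$u = \frac{137}{6}$ ($u = \frac{1}{3} + 15 \cdot \frac{3}{2} = \frac{1}{3} + \frac{45}{2} = \frac{137}{6} \approx 22.833$)
$t = \frac{11}{5}$ ($t = \frac{3}{5} + \frac{4}{5} \cdot 2 = \frac{3}{5} + \frac{8}{5} = \frac{11}{5} \approx 2.2$)
$u E{\left(t \right)} = \frac{137 \left(\frac{11}{5}\right)^{2}}{6} = \frac{137}{6} \cdot \frac{121}{25} = \frac{16577}{150}$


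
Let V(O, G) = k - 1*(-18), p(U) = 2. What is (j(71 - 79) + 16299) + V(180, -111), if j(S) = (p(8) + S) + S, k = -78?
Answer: 16225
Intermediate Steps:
j(S) = 2 + 2*S (j(S) = (2 + S) + S = 2 + 2*S)
V(O, G) = -60 (V(O, G) = -78 - 1*(-18) = -78 + 18 = -60)
(j(71 - 79) + 16299) + V(180, -111) = ((2 + 2*(71 - 79)) + 16299) - 60 = ((2 + 2*(-8)) + 16299) - 60 = ((2 - 16) + 16299) - 60 = (-14 + 16299) - 60 = 16285 - 60 = 16225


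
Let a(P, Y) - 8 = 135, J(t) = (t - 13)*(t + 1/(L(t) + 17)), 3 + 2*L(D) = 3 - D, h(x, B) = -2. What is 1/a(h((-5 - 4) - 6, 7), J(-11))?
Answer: 1/143 ≈ 0.0069930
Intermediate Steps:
L(D) = -D/2 (L(D) = -3/2 + (3 - D)/2 = -3/2 + (3/2 - D/2) = -D/2)
J(t) = (-13 + t)*(t + 1/(17 - t/2)) (J(t) = (t - 13)*(t + 1/(-t/2 + 17)) = (-13 + t)*(t + 1/(17 - t/2)))
a(P, Y) = 143 (a(P, Y) = 8 + 135 = 143)
1/a(h((-5 - 4) - 6, 7), J(-11)) = 1/143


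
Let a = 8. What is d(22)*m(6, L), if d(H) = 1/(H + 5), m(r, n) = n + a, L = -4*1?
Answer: 4/27 ≈ 0.14815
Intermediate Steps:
L = -4
m(r, n) = 8 + n (m(r, n) = n + 8 = 8 + n)
d(H) = 1/(5 + H)
d(22)*m(6, L) = (8 - 4)/(5 + 22) = 4/27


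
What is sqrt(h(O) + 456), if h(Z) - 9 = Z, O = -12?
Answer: sqrt(453) ≈ 21.284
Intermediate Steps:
h(Z) = 9 + Z
sqrt(h(O) + 456) = sqrt((9 - 12) + 456) = sqrt(-3 + 456) = sqrt(453)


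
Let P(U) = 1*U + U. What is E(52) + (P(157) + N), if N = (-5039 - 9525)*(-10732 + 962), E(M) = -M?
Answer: 142290542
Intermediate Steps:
P(U) = 2*U (P(U) = U + U = 2*U)
N = 142290280 (N = -14564*(-9770) = 142290280)
E(52) + (P(157) + N) = -1*52 + (2*157 + 142290280) = -52 + (314 + 142290280) = -52 + 142290594 = 142290542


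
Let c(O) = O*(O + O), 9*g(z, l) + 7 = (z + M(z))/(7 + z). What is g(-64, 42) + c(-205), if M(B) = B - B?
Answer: 43117315/513 ≈ 84049.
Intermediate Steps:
M(B) = 0
g(z, l) = -7/9 + z/(9*(7 + z)) (g(z, l) = -7/9 + ((z + 0)/(7 + z))/9 = -7/9 + (z/(7 + z))/9 = -7/9 + z/(9*(7 + z)))
c(O) = 2*O**2 (c(O) = O*(2*O) = 2*O**2)
g(-64, 42) + c(-205) = (-49 - 6*(-64))/(9*(7 - 64)) + 2*(-205)**2 = (1/9)*(-49 + 384)/(-57) + 2*42025 = (1/9)*(-1/57)*335 + 84050 = -335/513 + 84050 = 43117315/513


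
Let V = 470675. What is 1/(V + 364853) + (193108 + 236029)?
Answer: 358555979337/835528 ≈ 4.2914e+5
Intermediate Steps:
1/(V + 364853) + (193108 + 236029) = 1/(470675 + 364853) + (193108 + 236029) = 1/835528 + 429137 = 358555979337/835528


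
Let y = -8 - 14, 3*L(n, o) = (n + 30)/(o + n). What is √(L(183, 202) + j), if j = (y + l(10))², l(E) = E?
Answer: √21371735/385 ≈ 12.008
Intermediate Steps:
L(n, o) = (30 + n)/(3*(n + o)) (L(n, o) = ((n + 30)/(o + n))/3 = ((30 + n)/(n + o))/3 = (30 + n)/(3*(n + o)))
y = -22
j = 144 (j = (-22 + 10)² = (-12)² = 144)
√(L(183, 202) + j) = √((10 + (⅓)*183)/(183 + 202) + 144) = √((10 + 61)/385 + 144) = √((1/385)*71 + 144) = √(71/385 + 144) = √(55511/385) = √21371735/385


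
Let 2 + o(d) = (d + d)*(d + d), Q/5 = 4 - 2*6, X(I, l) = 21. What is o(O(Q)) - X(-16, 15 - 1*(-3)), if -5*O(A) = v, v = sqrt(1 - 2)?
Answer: -579/25 ≈ -23.160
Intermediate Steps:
v = I (v = sqrt(-1) = I ≈ 1.0*I)
Q = -40 (Q = 5*(4 - 2*6) = 5*(4 - 12) = 5*(-8) = -40)
O(A) = -I/5
o(d) = -2 + 4*d**2 (o(d) = -2 + (d + d)*(d + d) = -2 + (2*d)*(2*d) = -2 + 4*d**2)
o(O(Q)) - X(-16, 15 - 1*(-3)) = (-2 + 4*(-I/5)**2) - 1*21 = (-2 + 4*(-1/25)) - 21 = (-2 - 4/25) - 21 = -54/25 - 21 = -579/25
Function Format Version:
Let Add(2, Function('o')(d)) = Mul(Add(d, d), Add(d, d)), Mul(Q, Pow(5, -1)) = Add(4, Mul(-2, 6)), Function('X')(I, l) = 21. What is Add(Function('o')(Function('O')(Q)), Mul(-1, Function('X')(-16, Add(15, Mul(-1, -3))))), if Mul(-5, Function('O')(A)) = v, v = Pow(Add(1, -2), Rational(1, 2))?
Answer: Rational(-579, 25) ≈ -23.160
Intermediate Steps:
v = I (v = Pow(-1, Rational(1, 2)) = I ≈ Mul(1.0000, I))
Q = -40 (Q = Mul(5, Add(4, Mul(-2, 6))) = Mul(5, Add(4, -12)) = Mul(5, -8) = -40)
Function('O')(A) = Mul(Rational(-1, 5), I)
Function('o')(d) = Add(-2, Mul(4, Pow(d, 2))) (Function('o')(d) = Add(-2, Mul(Add(d, d), Add(d, d))) = Add(-2, Mul(Mul(2, d), Mul(2, d))) = Add(-2, Mul(4, Pow(d, 2))))
Add(Function('o')(Function('O')(Q)), Mul(-1, Function('X')(-16, Add(15, Mul(-1, -3))))) = Add(Add(-2, Mul(4, Pow(Mul(Rational(-1, 5), I), 2))), Mul(-1, 21)) = Add(Add(-2, Mul(4, Rational(-1, 25))), -21) = Add(Add(-2, Rational(-4, 25)), -21) = Add(Rational(-54, 25), -21) = Rational(-579, 25)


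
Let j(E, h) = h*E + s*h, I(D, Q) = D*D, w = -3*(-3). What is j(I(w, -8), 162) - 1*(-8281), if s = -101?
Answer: 5041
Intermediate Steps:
w = 9
I(D, Q) = D**2
j(E, h) = -101*h + E*h (j(E, h) = h*E - 101*h = E*h - 101*h = -101*h + E*h)
j(I(w, -8), 162) - 1*(-8281) = 162*(-101 + 9**2) - 1*(-8281) = 162*(-101 + 81) + 8281 = 162*(-20) + 8281 = -3240 + 8281 = 5041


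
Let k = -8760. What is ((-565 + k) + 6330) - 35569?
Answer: -38564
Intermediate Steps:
((-565 + k) + 6330) - 35569 = ((-565 - 8760) + 6330) - 35569 = (-9325 + 6330) - 35569 = -2995 - 35569 = -38564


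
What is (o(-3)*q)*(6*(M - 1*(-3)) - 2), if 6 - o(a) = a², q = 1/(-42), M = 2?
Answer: 2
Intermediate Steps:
q = -1/42 ≈ -0.023810
o(a) = 6 - a²
(o(-3)*q)*(6*(M - 1*(-3)) - 2) = ((6 - 1*(-3)²)*(-1/42))*(6*(2 - 1*(-3)) - 2) = ((6 - 1*9)*(-1/42))*(6*(2 + 3) - 2) = ((6 - 9)*(-1/42))*(6*5 - 2) = (-3*(-1/42))*(30 - 2) = (1/14)*28 = 2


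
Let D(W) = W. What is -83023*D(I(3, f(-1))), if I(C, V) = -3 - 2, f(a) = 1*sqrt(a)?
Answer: 415115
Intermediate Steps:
f(a) = sqrt(a)
I(C, V) = -5
-83023*D(I(3, f(-1))) = -83023*(-5) = 415115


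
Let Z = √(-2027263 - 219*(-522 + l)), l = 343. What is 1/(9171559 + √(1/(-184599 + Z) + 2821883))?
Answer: 1/(9171559 + √(2821883 - 1/(184599 - I*√1988062))) ≈ 1.0901e-7 + 0.e-25*I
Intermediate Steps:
Z = I*√1988062 (Z = √(-2027263 - 219*(-522 + 343)) = √(-2027263 - 219*(-179)) = √(-2027263 + 39201) = √(-1988062) = I*√1988062 ≈ 1410.0*I)
1/(9171559 + √(1/(-184599 + Z) + 2821883)) = 1/(9171559 + √(1/(-184599 + I*√1988062) + 2821883)) = 1/(9171559 + √(2821883 + 1/(-184599 + I*√1988062)))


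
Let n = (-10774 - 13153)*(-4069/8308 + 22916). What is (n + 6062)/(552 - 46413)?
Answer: 1518407054199/127004396 ≈ 11956.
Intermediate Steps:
n = -4555271525693/8308 (n = -23927*(-4069*1/8308 + 22916) = -23927*(-4069/8308 + 22916) = -23927*190382059/8308 = -4555271525693/8308 ≈ -5.4830e+8)
(n + 6062)/(552 - 46413) = (-4555271525693/8308 + 6062)/(552 - 46413) = -4555221162597/8308/(-45861) = -4555221162597/8308*(-1/45861) = 1518407054199/127004396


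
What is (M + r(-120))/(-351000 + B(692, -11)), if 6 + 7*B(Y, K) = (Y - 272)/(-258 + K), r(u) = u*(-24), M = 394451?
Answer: -748174273/660935034 ≈ -1.1320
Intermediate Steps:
r(u) = -24*u
B(Y, K) = -6/7 + (-272 + Y)/(7*(-258 + K)) (B(Y, K) = -6/7 + ((Y - 272)/(-258 + K))/7 = -6/7 + ((-272 + Y)/(-258 + K))/7 = -6/7 + (-272 + Y)/(7*(-258 + K)))
(M + r(-120))/(-351000 + B(692, -11)) = (394451 - 24*(-120))/(-351000 + (1276 + 692 - 6*(-11))/(7*(-258 - 11))) = (394451 + 2880)/(-351000 + (⅐)*(1276 + 692 + 66)/(-269)) = 397331/(-351000 + (⅐)*(-1/269)*2034) = 397331/(-351000 - 2034/1883) = 397331/(-660935034/1883) = 397331*(-1883/660935034) = -748174273/660935034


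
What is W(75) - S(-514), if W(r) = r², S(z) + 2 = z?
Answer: 6141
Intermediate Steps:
S(z) = -2 + z
W(75) - S(-514) = 75² - (-2 - 514) = 5625 - 1*(-516) = 5625 + 516 = 6141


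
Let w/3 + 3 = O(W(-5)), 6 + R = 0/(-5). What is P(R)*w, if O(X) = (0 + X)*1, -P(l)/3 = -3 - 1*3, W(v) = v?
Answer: -432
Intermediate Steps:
R = -6 (R = -6 + 0/(-5) = -6 + 0*(-⅕) = -6 + 0 = -6)
P(l) = 18 (P(l) = -3*(-3 - 1*3) = -3*(-3 - 3) = -3*(-6) = 18)
O(X) = X (O(X) = X*1 = X)
w = -24 (w = -9 + 3*(-5) = -9 - 15 = -24)
P(R)*w = 18*(-24) = -432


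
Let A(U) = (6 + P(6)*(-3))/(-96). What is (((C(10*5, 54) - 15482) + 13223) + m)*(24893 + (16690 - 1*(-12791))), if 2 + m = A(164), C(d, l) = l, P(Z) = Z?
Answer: -479986485/4 ≈ -1.2000e+8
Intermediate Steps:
A(U) = ⅛ (A(U) = (6 + 6*(-3))/(-96) = (6 - 18)*(-1/96) = -12*(-1/96) = ⅛)
m = -15/8 (m = -2 + ⅛ = -15/8 ≈ -1.8750)
(((C(10*5, 54) - 15482) + 13223) + m)*(24893 + (16690 - 1*(-12791))) = (((54 - 15482) + 13223) - 15/8)*(24893 + (16690 - 1*(-12791))) = ((-15428 + 13223) - 15/8)*(24893 + (16690 + 12791)) = (-2205 - 15/8)*(24893 + 29481) = -17655/8*54374 = -479986485/4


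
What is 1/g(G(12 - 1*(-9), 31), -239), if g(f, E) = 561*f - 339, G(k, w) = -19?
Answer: -1/10998 ≈ -9.0926e-5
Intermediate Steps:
g(f, E) = -339 + 561*f
1/g(G(12 - 1*(-9), 31), -239) = 1/(-339 + 561*(-19)) = 1/(-339 - 10659) = 1/(-10998) = -1/10998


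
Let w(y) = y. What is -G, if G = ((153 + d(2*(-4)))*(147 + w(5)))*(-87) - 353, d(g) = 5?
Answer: 2089745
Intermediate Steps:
G = -2089745 (G = ((153 + 5)*(147 + 5))*(-87) - 353 = (158*152)*(-87) - 353 = 24016*(-87) - 353 = -2089392 - 353 = -2089745)
-G = -1*(-2089745) = 2089745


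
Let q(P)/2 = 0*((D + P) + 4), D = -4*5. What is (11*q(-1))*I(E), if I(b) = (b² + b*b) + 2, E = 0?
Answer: 0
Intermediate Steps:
D = -20
I(b) = 2 + 2*b² (I(b) = (b² + b²) + 2 = 2*b² + 2 = 2 + 2*b²)
q(P) = 0 (q(P) = 2*(0*((-20 + P) + 4)) = 2*(0*(-16 + P)) = 2*0 = 0)
(11*q(-1))*I(E) = (11*0)*(2 + 2*0²) = 0*(2 + 2*0) = 0*(2 + 0) = 0*2 = 0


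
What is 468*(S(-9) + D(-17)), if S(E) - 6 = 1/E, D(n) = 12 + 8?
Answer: 12116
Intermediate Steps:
D(n) = 20
S(E) = 6 + 1/E
468*(S(-9) + D(-17)) = 468*((6 + 1/(-9)) + 20) = 468*((6 - ⅑) + 20) = 468*(53/9 + 20) = 468*(233/9) = 12116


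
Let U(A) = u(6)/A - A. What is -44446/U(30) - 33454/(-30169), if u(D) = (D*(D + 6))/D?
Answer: 3354704031/2232506 ≈ 1502.7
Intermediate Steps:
u(D) = 6 + D (u(D) = (D*(6 + D))/D = 6 + D)
U(A) = -A + 12/A (U(A) = (6 + 6)/A - A = 12/A - A = -A + 12/A)
-44446/U(30) - 33454/(-30169) = -44446/(-1*30 + 12/30) - 33454/(-30169) = -44446/(-30 + 12*(1/30)) - 33454*(-1/30169) = -44446/(-30 + 2/5) + 33454/30169 = -44446/(-148/5) + 33454/30169 = -44446*(-5/148) + 33454/30169 = 111115/74 + 33454/30169 = 3354704031/2232506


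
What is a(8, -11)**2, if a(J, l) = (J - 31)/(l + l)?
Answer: 529/484 ≈ 1.0930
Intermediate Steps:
a(J, l) = (-31 + J)/(2*l) (a(J, l) = (-31 + J)/((2*l)) = (-31 + J)*(1/(2*l)) = (-31 + J)/(2*l))
a(8, -11)**2 = ((1/2)*(-31 + 8)/(-11))**2 = ((1/2)*(-1/11)*(-23))**2 = (23/22)**2 = 529/484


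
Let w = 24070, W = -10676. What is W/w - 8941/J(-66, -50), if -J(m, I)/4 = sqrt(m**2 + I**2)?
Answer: -5338/12035 + 8941*sqrt(1714)/13712 ≈ 26.552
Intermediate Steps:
J(m, I) = -4*sqrt(I**2 + m**2) (J(m, I) = -4*sqrt(m**2 + I**2) = -4*sqrt(I**2 + m**2))
W/w - 8941/J(-66, -50) = -10676/24070 - 8941*(-1/(4*sqrt((-50)**2 + (-66)**2))) = -10676*1/24070 - 8941*(-1/(4*sqrt(2500 + 4356))) = -5338/12035 - 8941*(-sqrt(1714)/13712) = -5338/12035 - (-8941)*sqrt(1714)/13712 = -5338/12035 + 8941*sqrt(1714)/13712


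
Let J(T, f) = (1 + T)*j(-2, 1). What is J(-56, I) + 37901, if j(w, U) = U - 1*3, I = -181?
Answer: 38011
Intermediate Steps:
j(w, U) = -3 + U (j(w, U) = U - 3 = -3 + U)
J(T, f) = -2 - 2*T (J(T, f) = (1 + T)*(-3 + 1) = (1 + T)*(-2) = -2 - 2*T)
J(-56, I) + 37901 = (-2 - 2*(-56)) + 37901 = (-2 + 112) + 37901 = 110 + 37901 = 38011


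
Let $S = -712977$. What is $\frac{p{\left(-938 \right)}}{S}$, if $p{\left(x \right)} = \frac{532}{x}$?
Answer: $\frac{38}{47769459} \approx 7.9549 \cdot 10^{-7}$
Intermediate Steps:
$\frac{p{\left(-938 \right)}}{S} = \frac{532 \frac{1}{-938}}{-712977} = 532 \left(- \frac{1}{938}\right) \left(- \frac{1}{712977}\right) = \left(- \frac{38}{67}\right) \left(- \frac{1}{712977}\right) = \frac{38}{47769459}$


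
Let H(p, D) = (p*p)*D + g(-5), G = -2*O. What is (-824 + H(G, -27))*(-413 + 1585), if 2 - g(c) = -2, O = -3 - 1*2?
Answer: -4125440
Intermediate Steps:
O = -5 (O = -3 - 2 = -5)
g(c) = 4 (g(c) = 2 - 1*(-2) = 2 + 2 = 4)
G = 10 (G = -2*(-5) = 10)
H(p, D) = 4 + D*p² (H(p, D) = (p*p)*D + 4 = p²*D + 4 = D*p² + 4 = 4 + D*p²)
(-824 + H(G, -27))*(-413 + 1585) = (-824 + (4 - 27*10²))*(-413 + 1585) = (-824 + (4 - 27*100))*1172 = (-824 + (4 - 2700))*1172 = (-824 - 2696)*1172 = -3520*1172 = -4125440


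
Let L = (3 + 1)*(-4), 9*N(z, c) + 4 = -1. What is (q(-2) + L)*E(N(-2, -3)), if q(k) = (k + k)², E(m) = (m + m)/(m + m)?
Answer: 0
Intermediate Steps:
N(z, c) = -5/9 (N(z, c) = -4/9 + (⅑)*(-1) = -4/9 - ⅑ = -5/9)
E(m) = 1 (E(m) = (2*m)/((2*m)) = (2*m)*(1/(2*m)) = 1)
L = -16 (L = 4*(-4) = -16)
q(k) = 4*k² (q(k) = (2*k)² = 4*k²)
(q(-2) + L)*E(N(-2, -3)) = (4*(-2)² - 16)*1 = (4*4 - 16)*1 = (16 - 16)*1 = 0*1 = 0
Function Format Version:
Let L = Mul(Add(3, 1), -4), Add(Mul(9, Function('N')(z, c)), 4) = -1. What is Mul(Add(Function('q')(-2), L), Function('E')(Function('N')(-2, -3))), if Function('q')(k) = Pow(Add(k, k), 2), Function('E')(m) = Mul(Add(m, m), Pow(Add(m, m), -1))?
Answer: 0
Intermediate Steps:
Function('N')(z, c) = Rational(-5, 9) (Function('N')(z, c) = Add(Rational(-4, 9), Mul(Rational(1, 9), -1)) = Add(Rational(-4, 9), Rational(-1, 9)) = Rational(-5, 9))
Function('E')(m) = 1 (Function('E')(m) = Mul(Mul(2, m), Pow(Mul(2, m), -1)) = Mul(Mul(2, m), Mul(Rational(1, 2), Pow(m, -1))) = 1)
L = -16 (L = Mul(4, -4) = -16)
Function('q')(k) = Mul(4, Pow(k, 2)) (Function('q')(k) = Pow(Mul(2, k), 2) = Mul(4, Pow(k, 2)))
Mul(Add(Function('q')(-2), L), Function('E')(Function('N')(-2, -3))) = Mul(Add(Mul(4, Pow(-2, 2)), -16), 1) = Mul(Add(Mul(4, 4), -16), 1) = Mul(Add(16, -16), 1) = Mul(0, 1) = 0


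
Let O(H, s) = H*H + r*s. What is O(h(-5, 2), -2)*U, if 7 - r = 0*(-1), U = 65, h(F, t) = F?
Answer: 715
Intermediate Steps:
r = 7 (r = 7 - 0*(-1) = 7 - 1*0 = 7 + 0 = 7)
O(H, s) = H² + 7*s (O(H, s) = H*H + 7*s = H² + 7*s)
O(h(-5, 2), -2)*U = ((-5)² + 7*(-2))*65 = (25 - 14)*65 = 11*65 = 715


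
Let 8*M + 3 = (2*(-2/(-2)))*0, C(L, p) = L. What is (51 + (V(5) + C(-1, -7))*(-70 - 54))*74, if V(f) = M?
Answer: 16391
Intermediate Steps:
M = -3/8 (M = -3/8 + ((2*(-2/(-2)))*0)/8 = -3/8 + ((2*(-2*(-½)))*0)/8 = -3/8 + ((2*1)*0)/8 = -3/8 + (2*0)/8 = -3/8 + (⅛)*0 = -3/8 + 0 = -3/8 ≈ -0.37500)
V(f) = -3/8
(51 + (V(5) + C(-1, -7))*(-70 - 54))*74 = (51 + (-3/8 - 1)*(-70 - 54))*74 = (51 - 11/8*(-124))*74 = (51 + 341/2)*74 = (443/2)*74 = 16391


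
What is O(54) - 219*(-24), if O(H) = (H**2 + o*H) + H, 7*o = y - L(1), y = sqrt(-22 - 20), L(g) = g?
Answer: 57528/7 + 54*I*sqrt(42)/7 ≈ 8218.3 + 49.994*I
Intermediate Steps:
y = I*sqrt(42) (y = sqrt(-42) = I*sqrt(42) ≈ 6.4807*I)
o = -1/7 + I*sqrt(42)/7 (o = (I*sqrt(42) - 1*1)/7 = (I*sqrt(42) - 1)/7 = (-1 + I*sqrt(42))/7 = -1/7 + I*sqrt(42)/7 ≈ -0.14286 + 0.92582*I)
O(H) = H + H**2 + H*(-1/7 + I*sqrt(42)/7) (O(H) = (H**2 + (-1/7 + I*sqrt(42)/7)*H) + H = (H**2 + H*(-1/7 + I*sqrt(42)/7)) + H = H + H**2 + H*(-1/7 + I*sqrt(42)/7))
O(54) - 219*(-24) = (1/7)*54*(6 + 7*54 + I*sqrt(42)) - 219*(-24) = (1/7)*54*(6 + 378 + I*sqrt(42)) + 5256 = (1/7)*54*(384 + I*sqrt(42)) + 5256 = (20736/7 + 54*I*sqrt(42)/7) + 5256 = 57528/7 + 54*I*sqrt(42)/7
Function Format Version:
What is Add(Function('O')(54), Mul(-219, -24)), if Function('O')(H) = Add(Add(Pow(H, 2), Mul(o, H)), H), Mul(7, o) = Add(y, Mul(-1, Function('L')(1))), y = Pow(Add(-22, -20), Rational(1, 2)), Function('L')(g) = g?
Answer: Add(Rational(57528, 7), Mul(Rational(54, 7), I, Pow(42, Rational(1, 2)))) ≈ Add(8218.3, Mul(49.994, I))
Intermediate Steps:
y = Mul(I, Pow(42, Rational(1, 2))) (y = Pow(-42, Rational(1, 2)) = Mul(I, Pow(42, Rational(1, 2))) ≈ Mul(6.4807, I))
o = Add(Rational(-1, 7), Mul(Rational(1, 7), I, Pow(42, Rational(1, 2)))) (o = Mul(Rational(1, 7), Add(Mul(I, Pow(42, Rational(1, 2))), Mul(-1, 1))) = Mul(Rational(1, 7), Add(Mul(I, Pow(42, Rational(1, 2))), -1)) = Mul(Rational(1, 7), Add(-1, Mul(I, Pow(42, Rational(1, 2))))) = Add(Rational(-1, 7), Mul(Rational(1, 7), I, Pow(42, Rational(1, 2)))) ≈ Add(-0.14286, Mul(0.92582, I)))
Function('O')(H) = Add(H, Pow(H, 2), Mul(H, Add(Rational(-1, 7), Mul(Rational(1, 7), I, Pow(42, Rational(1, 2)))))) (Function('O')(H) = Add(Add(Pow(H, 2), Mul(Add(Rational(-1, 7), Mul(Rational(1, 7), I, Pow(42, Rational(1, 2)))), H)), H) = Add(Add(Pow(H, 2), Mul(H, Add(Rational(-1, 7), Mul(Rational(1, 7), I, Pow(42, Rational(1, 2)))))), H) = Add(H, Pow(H, 2), Mul(H, Add(Rational(-1, 7), Mul(Rational(1, 7), I, Pow(42, Rational(1, 2)))))))
Add(Function('O')(54), Mul(-219, -24)) = Add(Mul(Rational(1, 7), 54, Add(6, Mul(7, 54), Mul(I, Pow(42, Rational(1, 2))))), Mul(-219, -24)) = Add(Mul(Rational(1, 7), 54, Add(6, 378, Mul(I, Pow(42, Rational(1, 2))))), 5256) = Add(Mul(Rational(1, 7), 54, Add(384, Mul(I, Pow(42, Rational(1, 2))))), 5256) = Add(Add(Rational(20736, 7), Mul(Rational(54, 7), I, Pow(42, Rational(1, 2)))), 5256) = Add(Rational(57528, 7), Mul(Rational(54, 7), I, Pow(42, Rational(1, 2))))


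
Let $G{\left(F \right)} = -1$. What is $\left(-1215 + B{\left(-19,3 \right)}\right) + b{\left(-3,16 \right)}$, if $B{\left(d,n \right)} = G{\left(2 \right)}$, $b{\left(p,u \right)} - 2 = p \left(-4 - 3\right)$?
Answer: $-1193$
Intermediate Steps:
$b{\left(p,u \right)} = 2 - 7 p$ ($b{\left(p,u \right)} = 2 + p \left(-4 - 3\right) = 2 + p \left(-7\right) = 2 - 7 p$)
$B{\left(d,n \right)} = -1$
$\left(-1215 + B{\left(-19,3 \right)}\right) + b{\left(-3,16 \right)} = \left(-1215 - 1\right) + \left(2 - -21\right) = -1216 + \left(2 + 21\right) = -1216 + 23 = -1193$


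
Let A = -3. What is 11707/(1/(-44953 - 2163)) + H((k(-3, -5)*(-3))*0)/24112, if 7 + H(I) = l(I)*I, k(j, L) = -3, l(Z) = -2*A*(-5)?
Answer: -13299866033351/24112 ≈ -5.5159e+8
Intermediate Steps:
l(Z) = -30 (l(Z) = -2*(-3)*(-5) = 6*(-5) = -30)
H(I) = -7 - 30*I
11707/(1/(-44953 - 2163)) + H((k(-3, -5)*(-3))*0)/24112 = 11707/(1/(-44953 - 2163)) + (-7 - 30*(-3*(-3))*0)/24112 = 11707/(1/(-47116)) + (-7 - 270*0)*(1/24112) = 11707/(-1/47116) + (-7 - 30*0)*(1/24112) = 11707*(-47116) + (-7 + 0)*(1/24112) = -551587012 - 7*1/24112 = -551587012 - 7/24112 = -13299866033351/24112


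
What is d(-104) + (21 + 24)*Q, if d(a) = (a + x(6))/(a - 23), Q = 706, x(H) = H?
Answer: 4034888/127 ≈ 31771.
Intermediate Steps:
d(a) = (6 + a)/(-23 + a) (d(a) = (a + 6)/(a - 23) = (6 + a)/(-23 + a))
d(-104) + (21 + 24)*Q = (6 - 104)/(-23 - 104) + (21 + 24)*706 = -98/(-127) + 45*706 = -1/127*(-98) + 31770 = 98/127 + 31770 = 4034888/127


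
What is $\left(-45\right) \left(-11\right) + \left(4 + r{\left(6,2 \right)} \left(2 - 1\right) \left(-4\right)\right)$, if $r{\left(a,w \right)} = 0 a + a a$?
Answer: $355$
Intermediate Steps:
$r{\left(a,w \right)} = a^{2}$ ($r{\left(a,w \right)} = 0 + a^{2} = a^{2}$)
$\left(-45\right) \left(-11\right) + \left(4 + r{\left(6,2 \right)} \left(2 - 1\right) \left(-4\right)\right) = \left(-45\right) \left(-11\right) + \left(4 + 6^{2} \left(2 - 1\right) \left(-4\right)\right) = 495 + \left(4 + 36 \cdot 1 \left(-4\right)\right) = 495 + \left(4 + 36 \left(-4\right)\right) = 495 + \left(4 - 144\right) = 495 - 140 = 355$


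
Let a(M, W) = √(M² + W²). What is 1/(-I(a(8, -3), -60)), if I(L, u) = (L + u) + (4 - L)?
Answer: 1/56 ≈ 0.017857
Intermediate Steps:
I(L, u) = 4 + u
1/(-I(a(8, -3), -60)) = 1/(-(4 - 60)) = 1/(-1*(-56)) = 1/56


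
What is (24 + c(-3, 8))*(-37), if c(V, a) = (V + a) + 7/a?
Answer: -8843/8 ≈ -1105.4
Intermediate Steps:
c(V, a) = V + a + 7/a
(24 + c(-3, 8))*(-37) = (24 + (-3 + 8 + 7/8))*(-37) = (24 + 47/8)*(-37) = (239/8)*(-37) = -8843/8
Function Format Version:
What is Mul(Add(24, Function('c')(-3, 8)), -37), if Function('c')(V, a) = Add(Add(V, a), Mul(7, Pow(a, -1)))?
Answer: Rational(-8843, 8) ≈ -1105.4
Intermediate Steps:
Function('c')(V, a) = Add(V, a, Mul(7, Pow(a, -1)))
Mul(Add(24, Function('c')(-3, 8)), -37) = Mul(Add(24, Add(-3, 8, Mul(7, Pow(8, -1)))), -37) = Mul(Add(24, Add(-3, 8, Mul(7, Rational(1, 8)))), -37) = Mul(Add(24, Add(-3, 8, Rational(7, 8))), -37) = Mul(Add(24, Rational(47, 8)), -37) = Mul(Rational(239, 8), -37) = Rational(-8843, 8)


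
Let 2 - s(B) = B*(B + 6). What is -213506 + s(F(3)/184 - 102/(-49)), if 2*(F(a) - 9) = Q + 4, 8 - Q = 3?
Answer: -69427185490905/325153024 ≈ -2.1352e+5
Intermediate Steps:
Q = 5 (Q = 8 - 1*3 = 8 - 3 = 5)
F(a) = 27/2 (F(a) = 9 + (5 + 4)/2 = 9 + (1/2)*9 = 9 + 9/2 = 27/2)
s(B) = 2 - B*(6 + B) (s(B) = 2 - B*(B + 6) = 2 - B*(6 + B))
-213506 + s(F(3)/184 - 102/(-49)) = -213506 + (2 - ((27/2)/184 - 102/(-49))**2 - 6*((27/2)/184 - 102/(-49))) = -213506 + (2 - ((27/2)*(1/184) - 102*(-1/49))**2 - 6*((27/2)*(1/184) - 102*(-1/49))) = -213506 + (2 - (27/368 + 102/49)**2 - 6*(27/368 + 102/49)) = -213506 + (2 - (38859/18032)**2 - 6*38859/18032) = -213506 + (2 - 1*1510021881/325153024 - 116577/9016) = -213506 + (2 - 1510021881/325153024 - 116577/9016) = -213506 - 5063948761/325153024 = -69427185490905/325153024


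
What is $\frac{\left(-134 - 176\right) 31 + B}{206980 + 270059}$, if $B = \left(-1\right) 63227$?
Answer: $- \frac{24279}{159013} \approx -0.15269$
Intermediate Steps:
$B = -63227$
$\frac{\left(-134 - 176\right) 31 + B}{206980 + 270059} = \frac{\left(-134 - 176\right) 31 - 63227}{206980 + 270059} = \frac{\left(-310\right) 31 - 63227}{477039} = \left(-9610 - 63227\right) \frac{1}{477039} = \left(-72837\right) \frac{1}{477039} = - \frac{24279}{159013}$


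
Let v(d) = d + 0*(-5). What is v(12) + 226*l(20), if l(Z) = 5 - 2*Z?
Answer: -7898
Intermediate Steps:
v(d) = d (v(d) = d + 0 = d)
v(12) + 226*l(20) = 12 + 226*(5 - 2*20) = 12 + 226*(5 - 40) = 12 + 226*(-35) = 12 - 7910 = -7898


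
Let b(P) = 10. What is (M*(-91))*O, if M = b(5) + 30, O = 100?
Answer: -364000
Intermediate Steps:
M = 40 (M = 10 + 30 = 40)
(M*(-91))*O = (40*(-91))*100 = -3640*100 = -364000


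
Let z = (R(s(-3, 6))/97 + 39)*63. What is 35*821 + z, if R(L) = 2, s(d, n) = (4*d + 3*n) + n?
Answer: 3025750/97 ≈ 31193.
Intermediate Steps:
s(d, n) = 4*d + 4*n (s(d, n) = (3*n + 4*d) + n = 4*d + 4*n)
z = 238455/97 (z = (2/97 + 39)*63 = (3785/97)*63 = 238455/97 ≈ 2458.3)
35*821 + z = 35*821 + 238455/97 = 28735 + 238455/97 = 3025750/97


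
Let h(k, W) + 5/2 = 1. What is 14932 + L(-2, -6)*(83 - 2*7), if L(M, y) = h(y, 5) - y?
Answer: 30485/2 ≈ 15243.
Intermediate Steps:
h(k, W) = -3/2 (h(k, W) = -5/2 + 1 = -3/2)
L(M, y) = -3/2 - y
14932 + L(-2, -6)*(83 - 2*7) = 14932 + (-3/2 - 1*(-6))*(83 - 2*7) = 14932 + (-3/2 + 6)*(83 - 14) = 14932 + (9/2)*69 = 14932 + 621/2 = 30485/2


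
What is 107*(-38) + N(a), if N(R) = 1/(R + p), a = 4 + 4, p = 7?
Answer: -60989/15 ≈ -4065.9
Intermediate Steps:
a = 8
N(R) = 1/(7 + R) (N(R) = 1/(R + 7) = 1/(7 + R))
107*(-38) + N(a) = 107*(-38) + 1/(7 + 8) = -4066 + 1/15 = -60989/15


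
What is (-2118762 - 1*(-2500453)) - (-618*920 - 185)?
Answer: 950436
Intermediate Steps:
(-2118762 - 1*(-2500453)) - (-618*920 - 185) = (-2118762 + 2500453) - (-568560 - 185) = 381691 - 1*(-568745) = 381691 + 568745 = 950436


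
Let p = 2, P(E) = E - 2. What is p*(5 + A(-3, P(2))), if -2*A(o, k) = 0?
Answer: 10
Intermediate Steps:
P(E) = -2 + E
A(o, k) = 0 (A(o, k) = -½*0 = 0)
p*(5 + A(-3, P(2))) = 2*(5 + 0) = 2*5 = 10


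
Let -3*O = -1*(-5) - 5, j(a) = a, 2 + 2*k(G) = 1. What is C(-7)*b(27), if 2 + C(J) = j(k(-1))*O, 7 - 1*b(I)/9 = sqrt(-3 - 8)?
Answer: -126 + 18*I*sqrt(11) ≈ -126.0 + 59.699*I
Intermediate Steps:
k(G) = -1/2 (k(G) = -1 + (1/2)*1 = -1 + 1/2 = -1/2)
O = 0 (O = -(-1*(-5) - 5)/3 = -(5 - 5)/3 = -1/3*0 = 0)
b(I) = 63 - 9*I*sqrt(11) (b(I) = 63 - 9*sqrt(-3 - 8) = 63 - 9*I*sqrt(11))
C(J) = -2 (C(J) = -2 - 1/2*0 = -2 + 0 = -2)
C(-7)*b(27) = -2*(63 - 9*I*sqrt(11)) = -126 + 18*I*sqrt(11)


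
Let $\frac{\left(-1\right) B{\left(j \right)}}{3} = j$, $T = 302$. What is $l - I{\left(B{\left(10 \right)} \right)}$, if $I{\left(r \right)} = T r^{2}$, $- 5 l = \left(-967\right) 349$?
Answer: $- \frac{1021517}{5} \approx -2.043 \cdot 10^{5}$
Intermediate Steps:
$B{\left(j \right)} = - 3 j$
$l = \frac{337483}{5}$ ($l = - \frac{\left(-967\right) 349}{5} = \left(- \frac{1}{5}\right) \left(-337483\right) = \frac{337483}{5} \approx 67497.0$)
$I{\left(r \right)} = 302 r^{2}$
$l - I{\left(B{\left(10 \right)} \right)} = \frac{337483}{5} - 302 \left(\left(-3\right) 10\right)^{2} = \frac{337483}{5} - 302 \left(-30\right)^{2} = \frac{337483}{5} - 302 \cdot 900 = \frac{337483}{5} - 271800 = - \frac{1021517}{5}$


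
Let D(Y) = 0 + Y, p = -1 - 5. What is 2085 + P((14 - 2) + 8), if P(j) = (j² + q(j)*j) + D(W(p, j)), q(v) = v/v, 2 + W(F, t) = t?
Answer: 2523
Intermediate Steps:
p = -6
W(F, t) = -2 + t
q(v) = 1
D(Y) = Y
P(j) = -2 + j² + 2*j (P(j) = (j² + 1*j) + (-2 + j) = (j² + j) + (-2 + j) = (j + j²) + (-2 + j) = -2 + j² + 2*j)
2085 + P((14 - 2) + 8) = 2085 + (-2 + ((14 - 2) + 8)² + 2*((14 - 2) + 8)) = 2085 + (-2 + (12 + 8)² + 2*(12 + 8)) = 2085 + (-2 + 20² + 2*20) = 2085 + (-2 + 400 + 40) = 2085 + 438 = 2523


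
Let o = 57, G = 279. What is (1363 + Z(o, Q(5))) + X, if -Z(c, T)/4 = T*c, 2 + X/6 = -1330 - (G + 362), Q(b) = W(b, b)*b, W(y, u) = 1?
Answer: -11615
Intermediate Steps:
Q(b) = b (Q(b) = 1*b = b)
X = -11838 (X = -12 + 6*(-1330 - (279 + 362)) = -12 + 6*(-1330 - 1*641) = -12 + 6*(-1330 - 641) = -12 + 6*(-1971) = -12 - 11826 = -11838)
Z(c, T) = -4*T*c
(1363 + Z(o, Q(5))) + X = (1363 - 4*5*57) - 11838 = (1363 - 1140) - 11838 = 223 - 11838 = -11615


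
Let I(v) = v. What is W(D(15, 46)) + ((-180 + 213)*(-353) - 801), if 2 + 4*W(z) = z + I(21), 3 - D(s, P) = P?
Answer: -12456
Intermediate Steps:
D(s, P) = 3 - P
W(z) = 19/4 + z/4 (W(z) = -½ + (z + 21)/4 = -½ + (21 + z)/4 = -½ + (21/4 + z/4) = 19/4 + z/4)
W(D(15, 46)) + ((-180 + 213)*(-353) - 801) = (19/4 + (3 - 1*46)/4) + ((-180 + 213)*(-353) - 801) = (19/4 + (3 - 46)/4) + (33*(-353) - 801) = (19/4 + (¼)*(-43)) + (-11649 - 801) = (19/4 - 43/4) - 12450 = -6 - 12450 = -12456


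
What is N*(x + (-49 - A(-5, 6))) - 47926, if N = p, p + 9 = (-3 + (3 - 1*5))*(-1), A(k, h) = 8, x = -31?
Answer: -47574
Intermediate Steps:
p = -4 (p = -9 + (-3 + (3 - 1*5))*(-1) = -9 + (-3 + (3 - 5))*(-1) = -9 + (-3 - 2)*(-1) = -9 - 5*(-1) = -9 + 5 = -4)
N = -4
N*(x + (-49 - A(-5, 6))) - 47926 = -4*(-31 + (-49 - 1*8)) - 47926 = -4*(-31 + (-49 - 8)) - 47926 = -4*(-31 - 57) - 47926 = -4*(-88) - 47926 = 352 - 47926 = -47574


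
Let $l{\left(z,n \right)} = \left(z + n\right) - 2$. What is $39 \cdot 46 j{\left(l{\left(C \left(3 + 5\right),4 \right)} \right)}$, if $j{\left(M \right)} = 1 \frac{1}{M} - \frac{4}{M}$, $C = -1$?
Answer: $897$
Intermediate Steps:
$l{\left(z,n \right)} = -2 + n + z$ ($l{\left(z,n \right)} = \left(n + z\right) - 2 = -2 + n + z$)
$j{\left(M \right)} = - \frac{3}{M}$ ($j{\left(M \right)} = \frac{1}{M} - \frac{4}{M} = - \frac{3}{M}$)
$39 \cdot 46 j{\left(l{\left(C \left(3 + 5\right),4 \right)} \right)} = 39 \cdot 46 \left(- \frac{3}{-2 + 4 - \left(3 + 5\right)}\right) = 1794 \left(- \frac{3}{-2 + 4 - 8}\right) = 1794 \left(- \frac{3}{-6}\right) = 1794 \left(\left(-3\right) \left(- \frac{1}{6}\right)\right) = 1794 \cdot \frac{1}{2} = 897$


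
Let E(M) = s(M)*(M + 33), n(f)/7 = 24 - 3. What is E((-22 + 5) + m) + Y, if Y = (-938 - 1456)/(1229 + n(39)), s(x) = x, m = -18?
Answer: 46963/688 ≈ 68.260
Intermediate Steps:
n(f) = 147 (n(f) = 7*(24 - 3) = 7*21 = 147)
E(M) = M*(33 + M) (E(M) = M*(M + 33) = M*(33 + M))
Y = -1197/688 (Y = (-938 - 1456)/(1229 + 147) = -2394/1376 = -2394*1/1376 = -1197/688 ≈ -1.7398)
E((-22 + 5) + m) + Y = ((-22 + 5) - 18)*(33 + ((-22 + 5) - 18)) - 1197/688 = (-17 - 18)*(33 + (-17 - 18)) - 1197/688 = -35*(33 - 35) - 1197/688 = -35*(-2) - 1197/688 = 70 - 1197/688 = 46963/688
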